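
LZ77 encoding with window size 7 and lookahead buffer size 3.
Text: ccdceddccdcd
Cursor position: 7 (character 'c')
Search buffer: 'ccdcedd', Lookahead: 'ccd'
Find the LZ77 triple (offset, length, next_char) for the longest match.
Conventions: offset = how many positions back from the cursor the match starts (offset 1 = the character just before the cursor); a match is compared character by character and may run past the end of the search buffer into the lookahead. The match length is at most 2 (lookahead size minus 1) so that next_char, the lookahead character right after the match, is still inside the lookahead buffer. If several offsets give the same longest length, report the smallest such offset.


Try each offset into the search buffer:
  offset=1 (pos 6, char 'd'): match length 0
  offset=2 (pos 5, char 'd'): match length 0
  offset=3 (pos 4, char 'e'): match length 0
  offset=4 (pos 3, char 'c'): match length 1
  offset=5 (pos 2, char 'd'): match length 0
  offset=6 (pos 1, char 'c'): match length 1
  offset=7 (pos 0, char 'c'): match length 2
Longest match has length 2 at offset 7.
next_char = character at position 7 + 2 = 9 -> 'd'

Best match: offset=7, length=2 (matching 'cc' starting at position 0)
LZ77 triple: (7, 2, 'd')


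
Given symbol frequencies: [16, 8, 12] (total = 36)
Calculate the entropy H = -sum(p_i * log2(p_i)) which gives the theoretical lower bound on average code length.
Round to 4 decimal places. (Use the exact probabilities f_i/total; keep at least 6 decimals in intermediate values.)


Per-symbol terms -p_i * log2(p_i) with p_i = f_i/36:
  p = 16/36 = 0.444444: log2(p) = -1.169925, -p*log2(p) = 0.519967
  p = 8/36 = 0.222222: log2(p) = -2.169925, -p*log2(p) = 0.482206
  p = 12/36 = 0.333333: log2(p) = -1.584963, -p*log2(p) = 0.528321
H = 0.519967 + 0.482206 + 0.528321 = 1.530494

H = 1.5305 bits/symbol


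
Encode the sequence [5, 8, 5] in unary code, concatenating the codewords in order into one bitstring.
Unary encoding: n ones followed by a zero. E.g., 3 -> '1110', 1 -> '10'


Encode each number as n ones followed by a terminating 0:
  5 -> 111110 (6 bits)
  8 -> 111111110 (9 bits)
  5 -> 111110 (6 bits)
Total length = 6 + 9 + 6 = 21 bits.

Unary([5, 8, 5]) = 111110111111110111110 (21 bits)


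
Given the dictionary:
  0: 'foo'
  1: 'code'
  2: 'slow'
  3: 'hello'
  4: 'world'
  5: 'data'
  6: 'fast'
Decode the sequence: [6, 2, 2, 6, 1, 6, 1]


Look up each index in the dictionary:
  6 -> 'fast'
  2 -> 'slow'
  2 -> 'slow'
  6 -> 'fast'
  1 -> 'code'
  6 -> 'fast'
  1 -> 'code'

Decoded: "fast slow slow fast code fast code"


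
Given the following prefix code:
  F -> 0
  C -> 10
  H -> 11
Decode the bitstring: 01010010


Decoding step by step:
Bits 0 -> F
Bits 10 -> C
Bits 10 -> C
Bits 0 -> F
Bits 10 -> C


Decoded message: FCCFC


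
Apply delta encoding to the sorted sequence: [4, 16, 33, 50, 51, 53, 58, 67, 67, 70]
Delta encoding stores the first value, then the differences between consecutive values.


First value: 4
Deltas:
  16 - 4 = 12
  33 - 16 = 17
  50 - 33 = 17
  51 - 50 = 1
  53 - 51 = 2
  58 - 53 = 5
  67 - 58 = 9
  67 - 67 = 0
  70 - 67 = 3


Delta encoded: [4, 12, 17, 17, 1, 2, 5, 9, 0, 3]


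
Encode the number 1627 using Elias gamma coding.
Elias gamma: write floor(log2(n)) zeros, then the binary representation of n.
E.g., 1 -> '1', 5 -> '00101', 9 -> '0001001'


num_bits = floor(log2(1627)) + 1 = 11
leading_zeros = num_bits - 1 = 10
binary(1627) = 11001011011

Elias gamma(1627) = '0000000000' + '11001011011' = 000000000011001011011 (21 bits)


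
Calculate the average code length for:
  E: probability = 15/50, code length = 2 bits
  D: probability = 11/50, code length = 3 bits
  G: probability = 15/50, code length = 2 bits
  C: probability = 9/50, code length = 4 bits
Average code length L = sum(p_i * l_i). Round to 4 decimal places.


Weighted contributions p_i * l_i:
  E: (15/50) * 2 = 30/50
  D: (11/50) * 3 = 33/50
  G: (15/50) * 2 = 30/50
  C: (9/50) * 4 = 36/50
Sum = (30 + 33 + 30 + 36)/50 = 129/50

L = 129/50 = 2.5800 bits/symbol


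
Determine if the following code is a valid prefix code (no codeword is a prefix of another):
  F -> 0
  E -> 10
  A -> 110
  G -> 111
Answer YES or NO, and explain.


Checking each pair (does one codeword prefix another?):
  F='0' vs E='10': no prefix
  F='0' vs A='110': no prefix
  F='0' vs G='111': no prefix
  E='10' vs F='0': no prefix
  E='10' vs A='110': no prefix
  E='10' vs G='111': no prefix
  A='110' vs F='0': no prefix
  A='110' vs E='10': no prefix
  A='110' vs G='111': no prefix
  G='111' vs F='0': no prefix
  G='111' vs E='10': no prefix
  G='111' vs A='110': no prefix
No violation found over all pairs.

YES -- this is a valid prefix code. No codeword is a prefix of any other codeword.


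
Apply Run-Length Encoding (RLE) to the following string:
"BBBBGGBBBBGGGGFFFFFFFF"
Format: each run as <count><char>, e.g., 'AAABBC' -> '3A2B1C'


Scanning runs left to right:
  i=0: run of 'B' x 4 -> '4B'
  i=4: run of 'G' x 2 -> '2G'
  i=6: run of 'B' x 4 -> '4B'
  i=10: run of 'G' x 4 -> '4G'
  i=14: run of 'F' x 8 -> '8F'

RLE = 4B2G4B4G8F


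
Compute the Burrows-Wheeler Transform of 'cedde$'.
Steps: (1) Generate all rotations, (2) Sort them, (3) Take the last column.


Rotations (sorted):
  0: $cedde -> last char: e
  1: cedde$ -> last char: $
  2: dde$ce -> last char: e
  3: de$ced -> last char: d
  4: e$cedd -> last char: d
  5: edde$c -> last char: c


BWT = e$eddc


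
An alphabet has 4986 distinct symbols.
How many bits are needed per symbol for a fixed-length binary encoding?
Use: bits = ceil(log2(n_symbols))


log2(4986) = 12.2837
Bracket: 2^12 = 4096 < 4986 <= 2^13 = 8192
So ceil(log2(4986)) = 13

bits = ceil(log2(4986)) = ceil(12.2837) = 13 bits


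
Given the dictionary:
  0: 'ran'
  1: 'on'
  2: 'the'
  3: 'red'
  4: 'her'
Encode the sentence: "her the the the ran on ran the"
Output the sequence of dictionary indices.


Look up each word in the dictionary:
  'her' -> 4
  'the' -> 2
  'the' -> 2
  'the' -> 2
  'ran' -> 0
  'on' -> 1
  'ran' -> 0
  'the' -> 2

Encoded: [4, 2, 2, 2, 0, 1, 0, 2]


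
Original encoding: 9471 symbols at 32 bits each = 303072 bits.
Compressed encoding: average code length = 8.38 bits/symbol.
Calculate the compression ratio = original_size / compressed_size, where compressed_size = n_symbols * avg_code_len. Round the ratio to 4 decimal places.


original_size = n_symbols * orig_bits = 9471 * 32 = 303072 bits
compressed_size = n_symbols * avg_code_len = 9471 * 8.38 = 79366.98 bits
ratio = original_size / compressed_size = 303072 / 79366.98 = 3.8186

Compression ratio = 3.8186


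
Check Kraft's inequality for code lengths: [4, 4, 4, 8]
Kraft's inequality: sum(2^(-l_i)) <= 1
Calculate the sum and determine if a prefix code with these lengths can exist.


Sum = 2^(-4) + 2^(-4) + 2^(-4) + 2^(-8)
    = 0.0625 + 0.0625 + 0.0625 + 0.00390625
    = 49/256 = 0.19140625
Since 0.19140625 <= 1, Kraft's inequality IS satisfied.
A prefix code with these lengths CAN exist.

Kraft sum = 0.19140625. Satisfied.


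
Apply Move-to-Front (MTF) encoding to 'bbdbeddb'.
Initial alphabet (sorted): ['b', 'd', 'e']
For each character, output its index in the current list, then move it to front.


MTF encoding:
'b': index 0 in ['b', 'd', 'e'] -> ['b', 'd', 'e']
'b': index 0 in ['b', 'd', 'e'] -> ['b', 'd', 'e']
'd': index 1 in ['b', 'd', 'e'] -> ['d', 'b', 'e']
'b': index 1 in ['d', 'b', 'e'] -> ['b', 'd', 'e']
'e': index 2 in ['b', 'd', 'e'] -> ['e', 'b', 'd']
'd': index 2 in ['e', 'b', 'd'] -> ['d', 'e', 'b']
'd': index 0 in ['d', 'e', 'b'] -> ['d', 'e', 'b']
'b': index 2 in ['d', 'e', 'b'] -> ['b', 'd', 'e']


Output: [0, 0, 1, 1, 2, 2, 0, 2]


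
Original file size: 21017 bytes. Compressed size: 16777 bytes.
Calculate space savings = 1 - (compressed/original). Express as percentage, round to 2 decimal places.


ratio = compressed/original = 16777/21017 = 0.798259
savings = 1 - ratio = 1 - 0.798259 = 0.201741
as a percentage: 0.201741 * 100 = 20.17%

Space savings = 1 - 16777/21017 = 20.17%


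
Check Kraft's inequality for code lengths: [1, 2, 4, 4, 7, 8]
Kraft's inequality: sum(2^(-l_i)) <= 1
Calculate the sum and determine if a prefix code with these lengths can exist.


Sum = 2^(-1) + 2^(-2) + 2^(-4) + 2^(-4) + 2^(-7) + 2^(-8)
    = 0.5 + 0.25 + 0.0625 + 0.0625 + 0.0078125 + 0.00390625
    = 227/256 = 0.88671875
Since 0.88671875 <= 1, Kraft's inequality IS satisfied.
A prefix code with these lengths CAN exist.

Kraft sum = 0.88671875. Satisfied.


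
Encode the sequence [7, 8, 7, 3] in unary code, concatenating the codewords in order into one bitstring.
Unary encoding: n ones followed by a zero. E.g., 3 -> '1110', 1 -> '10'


Encode each number as n ones followed by a terminating 0:
  7 -> 11111110 (8 bits)
  8 -> 111111110 (9 bits)
  7 -> 11111110 (8 bits)
  3 -> 1110 (4 bits)
Total length = 8 + 9 + 8 + 4 = 29 bits.

Unary([7, 8, 7, 3]) = 11111110111111110111111101110 (29 bits)


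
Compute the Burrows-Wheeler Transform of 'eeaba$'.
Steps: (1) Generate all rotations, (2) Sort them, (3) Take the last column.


Rotations (sorted):
  0: $eeaba -> last char: a
  1: a$eeab -> last char: b
  2: aba$ee -> last char: e
  3: ba$eea -> last char: a
  4: eaba$e -> last char: e
  5: eeaba$ -> last char: $


BWT = abeae$


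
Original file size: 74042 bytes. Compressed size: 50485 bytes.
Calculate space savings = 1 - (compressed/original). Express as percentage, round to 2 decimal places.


ratio = compressed/original = 50485/74042 = 0.681843
savings = 1 - ratio = 1 - 0.681843 = 0.318157
as a percentage: 0.318157 * 100 = 31.82%

Space savings = 1 - 50485/74042 = 31.82%


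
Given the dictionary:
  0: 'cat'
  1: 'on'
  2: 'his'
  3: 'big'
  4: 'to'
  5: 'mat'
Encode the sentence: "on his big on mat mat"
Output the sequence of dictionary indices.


Look up each word in the dictionary:
  'on' -> 1
  'his' -> 2
  'big' -> 3
  'on' -> 1
  'mat' -> 5
  'mat' -> 5

Encoded: [1, 2, 3, 1, 5, 5]


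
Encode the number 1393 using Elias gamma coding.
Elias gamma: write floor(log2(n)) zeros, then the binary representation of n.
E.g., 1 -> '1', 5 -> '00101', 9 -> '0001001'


num_bits = floor(log2(1393)) + 1 = 11
leading_zeros = num_bits - 1 = 10
binary(1393) = 10101110001

Elias gamma(1393) = '0000000000' + '10101110001' = 000000000010101110001 (21 bits)


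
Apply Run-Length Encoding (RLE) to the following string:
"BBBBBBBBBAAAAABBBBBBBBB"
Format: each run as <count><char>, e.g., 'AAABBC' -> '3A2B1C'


Scanning runs left to right:
  i=0: run of 'B' x 9 -> '9B'
  i=9: run of 'A' x 5 -> '5A'
  i=14: run of 'B' x 9 -> '9B'

RLE = 9B5A9B


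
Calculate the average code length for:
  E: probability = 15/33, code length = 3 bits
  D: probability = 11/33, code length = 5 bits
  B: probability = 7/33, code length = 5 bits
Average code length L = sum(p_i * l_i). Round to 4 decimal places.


Weighted contributions p_i * l_i:
  E: (15/33) * 3 = 45/33
  D: (11/33) * 5 = 55/33
  B: (7/33) * 5 = 35/33
Sum = (45 + 55 + 35)/33 = 135/33

L = 135/33 = 4.0909 bits/symbol


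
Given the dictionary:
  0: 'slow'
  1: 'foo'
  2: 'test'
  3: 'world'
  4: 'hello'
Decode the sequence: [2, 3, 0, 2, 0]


Look up each index in the dictionary:
  2 -> 'test'
  3 -> 'world'
  0 -> 'slow'
  2 -> 'test'
  0 -> 'slow'

Decoded: "test world slow test slow"


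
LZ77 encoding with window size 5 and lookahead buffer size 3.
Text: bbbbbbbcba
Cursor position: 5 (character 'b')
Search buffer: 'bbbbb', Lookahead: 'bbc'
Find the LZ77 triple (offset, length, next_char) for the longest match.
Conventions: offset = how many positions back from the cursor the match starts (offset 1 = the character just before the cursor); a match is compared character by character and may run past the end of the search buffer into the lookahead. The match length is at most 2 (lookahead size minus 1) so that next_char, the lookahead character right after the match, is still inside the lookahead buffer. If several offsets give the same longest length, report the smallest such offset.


Try each offset into the search buffer:
  offset=1 (pos 4, char 'b'): match length 2
  offset=2 (pos 3, char 'b'): match length 2
  offset=3 (pos 2, char 'b'): match length 2
  offset=4 (pos 1, char 'b'): match length 2
  offset=5 (pos 0, char 'b'): match length 2
Longest match has length 2, found at offsets 1, 2, 3, 4, 5; take the smallest, offset 1.
next_char = character at position 5 + 2 = 7 -> 'c'

Best match: offset=1, length=2 (matching 'bb' starting at position 4)
LZ77 triple: (1, 2, 'c')


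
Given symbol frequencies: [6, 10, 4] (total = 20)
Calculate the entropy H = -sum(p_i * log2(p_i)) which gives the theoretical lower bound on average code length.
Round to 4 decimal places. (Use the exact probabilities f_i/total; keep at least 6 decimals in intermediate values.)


Per-symbol terms -p_i * log2(p_i) with p_i = f_i/20:
  p = 6/20 = 0.300000: log2(p) = -1.736966, -p*log2(p) = 0.521090
  p = 10/20 = 0.500000: log2(p) = -1.000000, -p*log2(p) = 0.500000
  p = 4/20 = 0.200000: log2(p) = -2.321928, -p*log2(p) = 0.464386
H = 0.521090 + 0.500000 + 0.464386 = 1.485476

H = 1.4855 bits/symbol


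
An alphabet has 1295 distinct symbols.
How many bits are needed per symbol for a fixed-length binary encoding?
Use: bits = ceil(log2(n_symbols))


log2(1295) = 10.3387
Bracket: 2^10 = 1024 < 1295 <= 2^11 = 2048
So ceil(log2(1295)) = 11

bits = ceil(log2(1295)) = ceil(10.3387) = 11 bits


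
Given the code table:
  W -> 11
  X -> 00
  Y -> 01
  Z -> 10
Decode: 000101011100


Decoding:
00 -> X
01 -> Y
01 -> Y
01 -> Y
11 -> W
00 -> X


Result: XYYYWX


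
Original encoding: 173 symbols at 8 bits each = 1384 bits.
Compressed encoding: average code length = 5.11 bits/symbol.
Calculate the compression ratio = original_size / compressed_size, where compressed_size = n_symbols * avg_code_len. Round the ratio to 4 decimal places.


original_size = n_symbols * orig_bits = 173 * 8 = 1384 bits
compressed_size = n_symbols * avg_code_len = 173 * 5.11 = 884.03 bits
ratio = original_size / compressed_size = 1384 / 884.03 = 1.5656

Compression ratio = 1.5656


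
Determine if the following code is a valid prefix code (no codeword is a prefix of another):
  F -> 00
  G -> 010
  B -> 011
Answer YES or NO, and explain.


Checking each pair (does one codeword prefix another?):
  F='00' vs G='010': no prefix
  F='00' vs B='011': no prefix
  G='010' vs F='00': no prefix
  G='010' vs B='011': no prefix
  B='011' vs F='00': no prefix
  B='011' vs G='010': no prefix
No violation found over all pairs.

YES -- this is a valid prefix code. No codeword is a prefix of any other codeword.


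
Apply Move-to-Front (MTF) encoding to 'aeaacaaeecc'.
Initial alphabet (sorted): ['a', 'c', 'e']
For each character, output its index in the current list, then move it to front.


MTF encoding:
'a': index 0 in ['a', 'c', 'e'] -> ['a', 'c', 'e']
'e': index 2 in ['a', 'c', 'e'] -> ['e', 'a', 'c']
'a': index 1 in ['e', 'a', 'c'] -> ['a', 'e', 'c']
'a': index 0 in ['a', 'e', 'c'] -> ['a', 'e', 'c']
'c': index 2 in ['a', 'e', 'c'] -> ['c', 'a', 'e']
'a': index 1 in ['c', 'a', 'e'] -> ['a', 'c', 'e']
'a': index 0 in ['a', 'c', 'e'] -> ['a', 'c', 'e']
'e': index 2 in ['a', 'c', 'e'] -> ['e', 'a', 'c']
'e': index 0 in ['e', 'a', 'c'] -> ['e', 'a', 'c']
'c': index 2 in ['e', 'a', 'c'] -> ['c', 'e', 'a']
'c': index 0 in ['c', 'e', 'a'] -> ['c', 'e', 'a']


Output: [0, 2, 1, 0, 2, 1, 0, 2, 0, 2, 0]


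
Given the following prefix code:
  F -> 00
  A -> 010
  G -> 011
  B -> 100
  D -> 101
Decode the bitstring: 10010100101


Decoding step by step:
Bits 100 -> B
Bits 101 -> D
Bits 00 -> F
Bits 101 -> D


Decoded message: BDFD


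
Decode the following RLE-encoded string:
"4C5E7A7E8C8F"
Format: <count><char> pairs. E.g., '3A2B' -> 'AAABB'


Expanding each <count><char> pair:
  4C -> 'CCCC'
  5E -> 'EEEEE'
  7A -> 'AAAAAAA'
  7E -> 'EEEEEEE'
  8C -> 'CCCCCCCC'
  8F -> 'FFFFFFFF'

Decoded = CCCCEEEEEAAAAAAAEEEEEEECCCCCCCCFFFFFFFF


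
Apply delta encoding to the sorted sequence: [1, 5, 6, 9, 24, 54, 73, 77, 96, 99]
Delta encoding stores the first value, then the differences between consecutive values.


First value: 1
Deltas:
  5 - 1 = 4
  6 - 5 = 1
  9 - 6 = 3
  24 - 9 = 15
  54 - 24 = 30
  73 - 54 = 19
  77 - 73 = 4
  96 - 77 = 19
  99 - 96 = 3


Delta encoded: [1, 4, 1, 3, 15, 30, 19, 4, 19, 3]


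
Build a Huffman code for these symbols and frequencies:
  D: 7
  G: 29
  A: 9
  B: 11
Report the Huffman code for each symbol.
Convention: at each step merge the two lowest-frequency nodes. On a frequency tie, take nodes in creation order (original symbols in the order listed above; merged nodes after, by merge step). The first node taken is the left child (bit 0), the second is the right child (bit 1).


Huffman tree construction:
Step 1: Merge D(7) + A(9) = 16
Step 2: Merge B(11) + (D+A)(16) = 27
Step 3: Merge (B+(D+A))(27) + G(29) = 56
Read each symbol's code off the tree from the root (left child = 0, right child = 1).

Codes:
  D: 010 (length 3)
  G: 1 (length 1)
  A: 011 (length 3)
  B: 00 (length 2)
Average code length: 99/56 = 1.7679 bits/symbol


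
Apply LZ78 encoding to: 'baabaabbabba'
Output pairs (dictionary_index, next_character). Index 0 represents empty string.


LZ78 encoding steps:
Dictionary: {0: ''}
Step 1: w='' (idx 0), next='b' -> output (0, 'b'), add 'b' as idx 1
Step 2: w='' (idx 0), next='a' -> output (0, 'a'), add 'a' as idx 2
Step 3: w='a' (idx 2), next='b' -> output (2, 'b'), add 'ab' as idx 3
Step 4: w='a' (idx 2), next='a' -> output (2, 'a'), add 'aa' as idx 4
Step 5: w='b' (idx 1), next='b' -> output (1, 'b'), add 'bb' as idx 5
Step 6: w='ab' (idx 3), next='b' -> output (3, 'b'), add 'abb' as idx 6
Step 7: w='a' (idx 2), end of input -> output (2, '')


Encoded: [(0, 'b'), (0, 'a'), (2, 'b'), (2, 'a'), (1, 'b'), (3, 'b'), (2, '')]


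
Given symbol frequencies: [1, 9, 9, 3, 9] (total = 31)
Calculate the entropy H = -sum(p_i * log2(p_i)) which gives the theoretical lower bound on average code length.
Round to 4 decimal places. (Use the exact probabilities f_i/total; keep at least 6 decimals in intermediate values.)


Per-symbol terms -p_i * log2(p_i) with p_i = f_i/31:
  p = 1/31 = 0.032258: log2(p) = -4.954196, -p*log2(p) = 0.159813
  p = 9/31 = 0.290323: log2(p) = -1.784271, -p*log2(p) = 0.518014
  p = 9/31 = 0.290323: log2(p) = -1.784271, -p*log2(p) = 0.518014
  p = 3/31 = 0.096774: log2(p) = -3.369234, -p*log2(p) = 0.326055
  p = 9/31 = 0.290323: log2(p) = -1.784271, -p*log2(p) = 0.518014
H = 0.159813 + 0.518014 + 0.518014 + 0.326055 + 0.518014 = 2.039910

H = 2.0399 bits/symbol


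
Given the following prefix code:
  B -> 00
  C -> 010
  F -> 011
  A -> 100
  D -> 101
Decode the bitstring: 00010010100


Decoding step by step:
Bits 00 -> B
Bits 010 -> C
Bits 010 -> C
Bits 100 -> A


Decoded message: BCCA


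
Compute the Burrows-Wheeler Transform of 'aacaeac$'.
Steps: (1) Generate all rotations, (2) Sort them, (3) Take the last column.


Rotations (sorted):
  0: $aacaeac -> last char: c
  1: aacaeac$ -> last char: $
  2: ac$aacae -> last char: e
  3: acaeac$a -> last char: a
  4: aeac$aac -> last char: c
  5: c$aacaea -> last char: a
  6: caeac$aa -> last char: a
  7: eac$aaca -> last char: a


BWT = c$eacaaa


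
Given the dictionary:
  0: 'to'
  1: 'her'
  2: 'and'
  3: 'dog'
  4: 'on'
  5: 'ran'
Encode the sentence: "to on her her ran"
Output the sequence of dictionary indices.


Look up each word in the dictionary:
  'to' -> 0
  'on' -> 4
  'her' -> 1
  'her' -> 1
  'ran' -> 5

Encoded: [0, 4, 1, 1, 5]


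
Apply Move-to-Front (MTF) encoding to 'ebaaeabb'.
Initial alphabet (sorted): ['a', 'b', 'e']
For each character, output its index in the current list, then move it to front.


MTF encoding:
'e': index 2 in ['a', 'b', 'e'] -> ['e', 'a', 'b']
'b': index 2 in ['e', 'a', 'b'] -> ['b', 'e', 'a']
'a': index 2 in ['b', 'e', 'a'] -> ['a', 'b', 'e']
'a': index 0 in ['a', 'b', 'e'] -> ['a', 'b', 'e']
'e': index 2 in ['a', 'b', 'e'] -> ['e', 'a', 'b']
'a': index 1 in ['e', 'a', 'b'] -> ['a', 'e', 'b']
'b': index 2 in ['a', 'e', 'b'] -> ['b', 'a', 'e']
'b': index 0 in ['b', 'a', 'e'] -> ['b', 'a', 'e']


Output: [2, 2, 2, 0, 2, 1, 2, 0]


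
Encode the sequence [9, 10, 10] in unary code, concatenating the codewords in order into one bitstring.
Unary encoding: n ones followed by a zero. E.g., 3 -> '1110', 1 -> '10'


Encode each number as n ones followed by a terminating 0:
  9 -> 1111111110 (10 bits)
  10 -> 11111111110 (11 bits)
  10 -> 11111111110 (11 bits)
Total length = 10 + 11 + 11 = 32 bits.

Unary([9, 10, 10]) = 11111111101111111111011111111110 (32 bits)


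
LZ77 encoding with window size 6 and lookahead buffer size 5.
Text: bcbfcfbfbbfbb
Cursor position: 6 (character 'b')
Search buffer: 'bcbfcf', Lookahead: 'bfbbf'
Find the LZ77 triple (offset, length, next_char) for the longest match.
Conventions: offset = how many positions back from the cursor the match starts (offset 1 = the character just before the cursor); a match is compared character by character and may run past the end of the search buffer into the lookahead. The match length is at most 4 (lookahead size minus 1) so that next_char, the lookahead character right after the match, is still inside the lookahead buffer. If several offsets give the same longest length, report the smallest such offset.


Try each offset into the search buffer:
  offset=1 (pos 5, char 'f'): match length 0
  offset=2 (pos 4, char 'c'): match length 0
  offset=3 (pos 3, char 'f'): match length 0
  offset=4 (pos 2, char 'b'): match length 2
  offset=5 (pos 1, char 'c'): match length 0
  offset=6 (pos 0, char 'b'): match length 1
Longest match has length 2 at offset 4.
next_char = character at position 6 + 2 = 8 -> 'b'

Best match: offset=4, length=2 (matching 'bf' starting at position 2)
LZ77 triple: (4, 2, 'b')


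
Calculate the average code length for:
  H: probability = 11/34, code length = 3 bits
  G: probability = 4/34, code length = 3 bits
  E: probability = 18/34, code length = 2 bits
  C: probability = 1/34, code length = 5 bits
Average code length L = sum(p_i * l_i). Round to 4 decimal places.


Weighted contributions p_i * l_i:
  H: (11/34) * 3 = 33/34
  G: (4/34) * 3 = 12/34
  E: (18/34) * 2 = 36/34
  C: (1/34) * 5 = 5/34
Sum = (33 + 12 + 36 + 5)/34 = 86/34

L = 86/34 = 2.5294 bits/symbol


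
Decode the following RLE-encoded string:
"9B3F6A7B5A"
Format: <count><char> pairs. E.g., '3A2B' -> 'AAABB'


Expanding each <count><char> pair:
  9B -> 'BBBBBBBBB'
  3F -> 'FFF'
  6A -> 'AAAAAA'
  7B -> 'BBBBBBB'
  5A -> 'AAAAA'

Decoded = BBBBBBBBBFFFAAAAAABBBBBBBAAAAA


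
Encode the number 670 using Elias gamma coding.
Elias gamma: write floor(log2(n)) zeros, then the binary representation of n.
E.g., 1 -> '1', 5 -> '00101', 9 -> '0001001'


num_bits = floor(log2(670)) + 1 = 10
leading_zeros = num_bits - 1 = 9
binary(670) = 1010011110

Elias gamma(670) = '000000000' + '1010011110' = 0000000001010011110 (19 bits)


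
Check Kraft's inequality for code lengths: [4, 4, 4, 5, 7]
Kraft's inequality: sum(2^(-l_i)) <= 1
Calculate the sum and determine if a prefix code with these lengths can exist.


Sum = 2^(-4) + 2^(-4) + 2^(-4) + 2^(-5) + 2^(-7)
    = 0.0625 + 0.0625 + 0.0625 + 0.03125 + 0.0078125
    = 29/128 = 0.2265625
Since 0.2265625 <= 1, Kraft's inequality IS satisfied.
A prefix code with these lengths CAN exist.

Kraft sum = 0.2265625. Satisfied.


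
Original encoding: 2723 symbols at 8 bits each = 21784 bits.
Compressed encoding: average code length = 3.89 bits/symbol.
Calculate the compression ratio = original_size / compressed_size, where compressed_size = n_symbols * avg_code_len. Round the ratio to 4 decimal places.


original_size = n_symbols * orig_bits = 2723 * 8 = 21784 bits
compressed_size = n_symbols * avg_code_len = 2723 * 3.89 = 10592.47 bits
ratio = original_size / compressed_size = 21784 / 10592.47 = 2.0566

Compression ratio = 2.0566


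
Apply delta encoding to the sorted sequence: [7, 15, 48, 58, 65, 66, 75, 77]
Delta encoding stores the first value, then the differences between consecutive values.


First value: 7
Deltas:
  15 - 7 = 8
  48 - 15 = 33
  58 - 48 = 10
  65 - 58 = 7
  66 - 65 = 1
  75 - 66 = 9
  77 - 75 = 2


Delta encoded: [7, 8, 33, 10, 7, 1, 9, 2]


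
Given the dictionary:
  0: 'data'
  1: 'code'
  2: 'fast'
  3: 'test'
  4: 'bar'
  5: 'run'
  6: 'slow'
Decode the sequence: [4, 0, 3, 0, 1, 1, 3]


Look up each index in the dictionary:
  4 -> 'bar'
  0 -> 'data'
  3 -> 'test'
  0 -> 'data'
  1 -> 'code'
  1 -> 'code'
  3 -> 'test'

Decoded: "bar data test data code code test"


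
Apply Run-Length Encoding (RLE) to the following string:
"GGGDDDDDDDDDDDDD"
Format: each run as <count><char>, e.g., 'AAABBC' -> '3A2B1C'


Scanning runs left to right:
  i=0: run of 'G' x 3 -> '3G'
  i=3: run of 'D' x 13 -> '13D'

RLE = 3G13D


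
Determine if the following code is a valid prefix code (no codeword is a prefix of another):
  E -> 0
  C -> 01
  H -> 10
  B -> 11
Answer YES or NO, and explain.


Checking each pair (does one codeword prefix another?):
  E='0' vs C='01': prefix -- VIOLATION

NO -- this is NOT a valid prefix code. E (0) is a prefix of C (01).


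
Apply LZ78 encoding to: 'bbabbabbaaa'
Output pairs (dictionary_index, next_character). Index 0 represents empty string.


LZ78 encoding steps:
Dictionary: {0: ''}
Step 1: w='' (idx 0), next='b' -> output (0, 'b'), add 'b' as idx 1
Step 2: w='b' (idx 1), next='a' -> output (1, 'a'), add 'ba' as idx 2
Step 3: w='b' (idx 1), next='b' -> output (1, 'b'), add 'bb' as idx 3
Step 4: w='' (idx 0), next='a' -> output (0, 'a'), add 'a' as idx 4
Step 5: w='bb' (idx 3), next='a' -> output (3, 'a'), add 'bba' as idx 5
Step 6: w='a' (idx 4), next='a' -> output (4, 'a'), add 'aa' as idx 6


Encoded: [(0, 'b'), (1, 'a'), (1, 'b'), (0, 'a'), (3, 'a'), (4, 'a')]


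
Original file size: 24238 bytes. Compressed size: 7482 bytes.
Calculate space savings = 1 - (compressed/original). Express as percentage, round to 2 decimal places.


ratio = compressed/original = 7482/24238 = 0.308689
savings = 1 - ratio = 1 - 0.308689 = 0.691311
as a percentage: 0.691311 * 100 = 69.13%

Space savings = 1 - 7482/24238 = 69.13%


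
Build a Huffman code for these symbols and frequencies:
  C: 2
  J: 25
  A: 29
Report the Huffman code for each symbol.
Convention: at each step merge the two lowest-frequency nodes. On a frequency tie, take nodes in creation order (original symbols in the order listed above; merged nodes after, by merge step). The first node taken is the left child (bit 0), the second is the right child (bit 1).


Huffman tree construction:
Step 1: Merge C(2) + J(25) = 27
Step 2: Merge (C+J)(27) + A(29) = 56
Read each symbol's code off the tree from the root (left child = 0, right child = 1).

Codes:
  C: 00 (length 2)
  J: 01 (length 2)
  A: 1 (length 1)
Average code length: 83/56 = 1.4821 bits/symbol


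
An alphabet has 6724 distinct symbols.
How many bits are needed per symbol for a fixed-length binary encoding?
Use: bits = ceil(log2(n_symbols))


log2(6724) = 12.7151
Bracket: 2^12 = 4096 < 6724 <= 2^13 = 8192
So ceil(log2(6724)) = 13

bits = ceil(log2(6724)) = ceil(12.7151) = 13 bits


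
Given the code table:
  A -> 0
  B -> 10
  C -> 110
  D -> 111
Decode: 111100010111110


Decoding:
111 -> D
10 -> B
0 -> A
0 -> A
10 -> B
111 -> D
110 -> C


Result: DBAABDC


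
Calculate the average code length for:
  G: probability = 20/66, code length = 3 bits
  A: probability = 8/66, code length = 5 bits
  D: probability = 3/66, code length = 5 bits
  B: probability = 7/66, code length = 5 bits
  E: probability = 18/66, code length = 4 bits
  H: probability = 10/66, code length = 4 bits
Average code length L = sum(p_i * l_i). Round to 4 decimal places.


Weighted contributions p_i * l_i:
  G: (20/66) * 3 = 60/66
  A: (8/66) * 5 = 40/66
  D: (3/66) * 5 = 15/66
  B: (7/66) * 5 = 35/66
  E: (18/66) * 4 = 72/66
  H: (10/66) * 4 = 40/66
Sum = (60 + 40 + 15 + 35 + 72 + 40)/66 = 262/66

L = 262/66 = 3.9697 bits/symbol


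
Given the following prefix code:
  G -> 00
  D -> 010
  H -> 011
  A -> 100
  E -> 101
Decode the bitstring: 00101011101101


Decoding step by step:
Bits 00 -> G
Bits 101 -> E
Bits 011 -> H
Bits 101 -> E
Bits 101 -> E


Decoded message: GEHEE


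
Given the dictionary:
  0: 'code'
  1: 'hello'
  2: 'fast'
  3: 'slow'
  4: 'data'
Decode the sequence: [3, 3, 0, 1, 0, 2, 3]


Look up each index in the dictionary:
  3 -> 'slow'
  3 -> 'slow'
  0 -> 'code'
  1 -> 'hello'
  0 -> 'code'
  2 -> 'fast'
  3 -> 'slow'

Decoded: "slow slow code hello code fast slow"


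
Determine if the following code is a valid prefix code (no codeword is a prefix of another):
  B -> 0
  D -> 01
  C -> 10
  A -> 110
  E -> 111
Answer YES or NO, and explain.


Checking each pair (does one codeword prefix another?):
  B='0' vs D='01': prefix -- VIOLATION

NO -- this is NOT a valid prefix code. B (0) is a prefix of D (01).


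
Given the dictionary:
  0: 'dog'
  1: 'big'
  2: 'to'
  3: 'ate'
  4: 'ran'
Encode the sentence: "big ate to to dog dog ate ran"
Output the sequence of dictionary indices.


Look up each word in the dictionary:
  'big' -> 1
  'ate' -> 3
  'to' -> 2
  'to' -> 2
  'dog' -> 0
  'dog' -> 0
  'ate' -> 3
  'ran' -> 4

Encoded: [1, 3, 2, 2, 0, 0, 3, 4]


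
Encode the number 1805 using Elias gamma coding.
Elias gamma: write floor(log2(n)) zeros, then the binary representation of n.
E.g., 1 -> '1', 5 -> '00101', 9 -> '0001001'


num_bits = floor(log2(1805)) + 1 = 11
leading_zeros = num_bits - 1 = 10
binary(1805) = 11100001101

Elias gamma(1805) = '0000000000' + '11100001101' = 000000000011100001101 (21 bits)


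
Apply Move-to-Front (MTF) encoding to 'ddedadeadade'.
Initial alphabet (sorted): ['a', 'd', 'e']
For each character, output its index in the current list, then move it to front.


MTF encoding:
'd': index 1 in ['a', 'd', 'e'] -> ['d', 'a', 'e']
'd': index 0 in ['d', 'a', 'e'] -> ['d', 'a', 'e']
'e': index 2 in ['d', 'a', 'e'] -> ['e', 'd', 'a']
'd': index 1 in ['e', 'd', 'a'] -> ['d', 'e', 'a']
'a': index 2 in ['d', 'e', 'a'] -> ['a', 'd', 'e']
'd': index 1 in ['a', 'd', 'e'] -> ['d', 'a', 'e']
'e': index 2 in ['d', 'a', 'e'] -> ['e', 'd', 'a']
'a': index 2 in ['e', 'd', 'a'] -> ['a', 'e', 'd']
'd': index 2 in ['a', 'e', 'd'] -> ['d', 'a', 'e']
'a': index 1 in ['d', 'a', 'e'] -> ['a', 'd', 'e']
'd': index 1 in ['a', 'd', 'e'] -> ['d', 'a', 'e']
'e': index 2 in ['d', 'a', 'e'] -> ['e', 'd', 'a']


Output: [1, 0, 2, 1, 2, 1, 2, 2, 2, 1, 1, 2]


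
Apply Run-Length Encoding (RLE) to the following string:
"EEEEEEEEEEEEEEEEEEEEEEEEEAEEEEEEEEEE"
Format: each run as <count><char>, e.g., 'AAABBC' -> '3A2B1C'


Scanning runs left to right:
  i=0: run of 'E' x 25 -> '25E'
  i=25: run of 'A' x 1 -> '1A'
  i=26: run of 'E' x 10 -> '10E'

RLE = 25E1A10E


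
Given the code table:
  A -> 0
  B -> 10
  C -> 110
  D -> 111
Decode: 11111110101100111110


Decoding:
111 -> D
111 -> D
10 -> B
10 -> B
110 -> C
0 -> A
111 -> D
110 -> C


Result: DDBBCADC


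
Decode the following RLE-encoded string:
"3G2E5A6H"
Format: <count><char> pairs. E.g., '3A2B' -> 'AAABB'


Expanding each <count><char> pair:
  3G -> 'GGG'
  2E -> 'EE'
  5A -> 'AAAAA'
  6H -> 'HHHHHH'

Decoded = GGGEEAAAAAHHHHHH


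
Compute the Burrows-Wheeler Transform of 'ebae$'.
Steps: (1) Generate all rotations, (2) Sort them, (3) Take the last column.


Rotations (sorted):
  0: $ebae -> last char: e
  1: ae$eb -> last char: b
  2: bae$e -> last char: e
  3: e$eba -> last char: a
  4: ebae$ -> last char: $


BWT = ebea$


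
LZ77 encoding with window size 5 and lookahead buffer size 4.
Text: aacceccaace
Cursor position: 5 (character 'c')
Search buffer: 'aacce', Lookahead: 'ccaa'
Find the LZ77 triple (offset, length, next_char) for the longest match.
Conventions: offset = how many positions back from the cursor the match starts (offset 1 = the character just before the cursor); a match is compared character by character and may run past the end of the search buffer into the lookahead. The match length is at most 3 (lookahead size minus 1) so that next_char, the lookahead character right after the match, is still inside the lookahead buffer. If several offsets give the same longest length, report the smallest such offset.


Try each offset into the search buffer:
  offset=1 (pos 4, char 'e'): match length 0
  offset=2 (pos 3, char 'c'): match length 1
  offset=3 (pos 2, char 'c'): match length 2
  offset=4 (pos 1, char 'a'): match length 0
  offset=5 (pos 0, char 'a'): match length 0
Longest match has length 2 at offset 3.
next_char = character at position 5 + 2 = 7 -> 'a'

Best match: offset=3, length=2 (matching 'cc' starting at position 2)
LZ77 triple: (3, 2, 'a')


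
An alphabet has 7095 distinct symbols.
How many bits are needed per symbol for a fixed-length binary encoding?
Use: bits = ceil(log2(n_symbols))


log2(7095) = 12.7926
Bracket: 2^12 = 4096 < 7095 <= 2^13 = 8192
So ceil(log2(7095)) = 13

bits = ceil(log2(7095)) = ceil(12.7926) = 13 bits


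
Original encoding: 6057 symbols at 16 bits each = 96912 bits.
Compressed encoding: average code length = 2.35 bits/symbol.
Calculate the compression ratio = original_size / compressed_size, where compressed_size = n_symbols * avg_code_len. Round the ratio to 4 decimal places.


original_size = n_symbols * orig_bits = 6057 * 16 = 96912 bits
compressed_size = n_symbols * avg_code_len = 6057 * 2.35 = 14233.95 bits
ratio = original_size / compressed_size = 96912 / 14233.95 = 6.8085

Compression ratio = 6.8085


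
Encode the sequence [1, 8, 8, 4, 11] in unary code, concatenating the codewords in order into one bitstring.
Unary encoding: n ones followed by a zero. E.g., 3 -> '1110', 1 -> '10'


Encode each number as n ones followed by a terminating 0:
  1 -> 10 (2 bits)
  8 -> 111111110 (9 bits)
  8 -> 111111110 (9 bits)
  4 -> 11110 (5 bits)
  11 -> 111111111110 (12 bits)
Total length = 2 + 9 + 9 + 5 + 12 = 37 bits.

Unary([1, 8, 8, 4, 11]) = 1011111111011111111011110111111111110 (37 bits)


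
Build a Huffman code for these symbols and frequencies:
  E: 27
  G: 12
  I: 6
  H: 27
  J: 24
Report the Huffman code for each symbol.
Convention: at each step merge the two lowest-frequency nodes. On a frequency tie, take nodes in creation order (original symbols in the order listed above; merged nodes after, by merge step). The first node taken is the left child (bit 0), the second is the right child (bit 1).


Huffman tree construction:
Step 1: Merge I(6) + G(12) = 18
Step 2: Merge (I+G)(18) + J(24) = 42
Step 3: Merge E(27) + H(27) = 54
Step 4: Merge ((I+G)+J)(42) + (E+H)(54) = 96
Read each symbol's code off the tree from the root (left child = 0, right child = 1).

Codes:
  E: 10 (length 2)
  G: 001 (length 3)
  I: 000 (length 3)
  H: 11 (length 2)
  J: 01 (length 2)
Average code length: 210/96 = 2.1875 bits/symbol


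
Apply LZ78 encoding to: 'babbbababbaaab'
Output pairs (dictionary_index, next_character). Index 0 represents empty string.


LZ78 encoding steps:
Dictionary: {0: ''}
Step 1: w='' (idx 0), next='b' -> output (0, 'b'), add 'b' as idx 1
Step 2: w='' (idx 0), next='a' -> output (0, 'a'), add 'a' as idx 2
Step 3: w='b' (idx 1), next='b' -> output (1, 'b'), add 'bb' as idx 3
Step 4: w='b' (idx 1), next='a' -> output (1, 'a'), add 'ba' as idx 4
Step 5: w='ba' (idx 4), next='b' -> output (4, 'b'), add 'bab' as idx 5
Step 6: w='ba' (idx 4), next='a' -> output (4, 'a'), add 'baa' as idx 6
Step 7: w='a' (idx 2), next='b' -> output (2, 'b'), add 'ab' as idx 7


Encoded: [(0, 'b'), (0, 'a'), (1, 'b'), (1, 'a'), (4, 'b'), (4, 'a'), (2, 'b')]


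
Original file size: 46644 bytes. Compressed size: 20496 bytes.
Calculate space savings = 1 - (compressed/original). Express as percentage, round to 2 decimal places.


ratio = compressed/original = 20496/46644 = 0.439413
savings = 1 - ratio = 1 - 0.439413 = 0.560587
as a percentage: 0.560587 * 100 = 56.06%

Space savings = 1 - 20496/46644 = 56.06%


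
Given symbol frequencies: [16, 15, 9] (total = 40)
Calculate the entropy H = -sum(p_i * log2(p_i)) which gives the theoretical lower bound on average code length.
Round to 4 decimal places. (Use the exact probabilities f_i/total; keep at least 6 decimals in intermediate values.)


Per-symbol terms -p_i * log2(p_i) with p_i = f_i/40:
  p = 16/40 = 0.400000: log2(p) = -1.321928, -p*log2(p) = 0.528771
  p = 15/40 = 0.375000: log2(p) = -1.415037, -p*log2(p) = 0.530639
  p = 9/40 = 0.225000: log2(p) = -2.152003, -p*log2(p) = 0.484201
H = 0.528771 + 0.530639 + 0.484201 = 1.543611

H = 1.5436 bits/symbol


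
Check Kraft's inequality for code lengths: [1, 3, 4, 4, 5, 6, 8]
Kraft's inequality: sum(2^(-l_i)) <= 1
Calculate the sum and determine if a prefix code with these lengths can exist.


Sum = 2^(-1) + 2^(-3) + 2^(-4) + 2^(-4) + 2^(-5) + 2^(-6) + 2^(-8)
    = 0.5 + 0.125 + 0.0625 + 0.0625 + 0.03125 + 0.015625 + 0.00390625
    = 205/256 = 0.80078125
Since 0.80078125 <= 1, Kraft's inequality IS satisfied.
A prefix code with these lengths CAN exist.

Kraft sum = 0.80078125. Satisfied.


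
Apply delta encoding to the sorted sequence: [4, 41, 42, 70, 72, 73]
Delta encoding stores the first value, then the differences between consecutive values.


First value: 4
Deltas:
  41 - 4 = 37
  42 - 41 = 1
  70 - 42 = 28
  72 - 70 = 2
  73 - 72 = 1


Delta encoded: [4, 37, 1, 28, 2, 1]


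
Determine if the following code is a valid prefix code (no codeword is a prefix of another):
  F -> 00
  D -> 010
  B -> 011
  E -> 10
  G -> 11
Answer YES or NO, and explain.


Checking each pair (does one codeword prefix another?):
  F='00' vs D='010': no prefix
  F='00' vs B='011': no prefix
  F='00' vs E='10': no prefix
  F='00' vs G='11': no prefix
  D='010' vs F='00': no prefix
  D='010' vs B='011': no prefix
  D='010' vs E='10': no prefix
  D='010' vs G='11': no prefix
  B='011' vs F='00': no prefix
  B='011' vs D='010': no prefix
  B='011' vs E='10': no prefix
  B='011' vs G='11': no prefix
  E='10' vs F='00': no prefix
  E='10' vs D='010': no prefix
  E='10' vs B='011': no prefix
  E='10' vs G='11': no prefix
  G='11' vs F='00': no prefix
  G='11' vs D='010': no prefix
  G='11' vs B='011': no prefix
  G='11' vs E='10': no prefix
No violation found over all pairs.

YES -- this is a valid prefix code. No codeword is a prefix of any other codeword.


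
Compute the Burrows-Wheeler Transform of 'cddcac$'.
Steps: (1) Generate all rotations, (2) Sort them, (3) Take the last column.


Rotations (sorted):
  0: $cddcac -> last char: c
  1: ac$cddc -> last char: c
  2: c$cddca -> last char: a
  3: cac$cdd -> last char: d
  4: cddcac$ -> last char: $
  5: dcac$cd -> last char: d
  6: ddcac$c -> last char: c


BWT = ccad$dc


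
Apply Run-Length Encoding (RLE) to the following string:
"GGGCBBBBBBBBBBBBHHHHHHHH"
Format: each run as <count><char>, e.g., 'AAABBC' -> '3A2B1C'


Scanning runs left to right:
  i=0: run of 'G' x 3 -> '3G'
  i=3: run of 'C' x 1 -> '1C'
  i=4: run of 'B' x 12 -> '12B'
  i=16: run of 'H' x 8 -> '8H'

RLE = 3G1C12B8H


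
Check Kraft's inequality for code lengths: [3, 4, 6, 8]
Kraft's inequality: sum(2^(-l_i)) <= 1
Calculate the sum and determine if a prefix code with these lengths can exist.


Sum = 2^(-3) + 2^(-4) + 2^(-6) + 2^(-8)
    = 0.125 + 0.0625 + 0.015625 + 0.00390625
    = 53/256 = 0.20703125
Since 0.20703125 <= 1, Kraft's inequality IS satisfied.
A prefix code with these lengths CAN exist.

Kraft sum = 0.20703125. Satisfied.


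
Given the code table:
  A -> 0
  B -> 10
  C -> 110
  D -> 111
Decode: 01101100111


Decoding:
0 -> A
110 -> C
110 -> C
0 -> A
111 -> D


Result: ACCAD


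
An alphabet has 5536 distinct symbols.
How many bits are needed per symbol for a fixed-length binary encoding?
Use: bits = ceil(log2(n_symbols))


log2(5536) = 12.4346
Bracket: 2^12 = 4096 < 5536 <= 2^13 = 8192
So ceil(log2(5536)) = 13

bits = ceil(log2(5536)) = ceil(12.4346) = 13 bits
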